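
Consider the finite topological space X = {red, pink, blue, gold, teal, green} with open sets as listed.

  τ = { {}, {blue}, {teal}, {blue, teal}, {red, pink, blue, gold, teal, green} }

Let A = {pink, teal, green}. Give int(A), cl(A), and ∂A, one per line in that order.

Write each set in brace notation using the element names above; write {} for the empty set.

open subsets of A: {}, {teal}; so int(A) = {teal}
closure: X∖int(X∖A) = X∖{blue} = {red, pink, gold, teal, green}
∂A = {red, pink, gold, teal, green} minus {teal} = {red, pink, gold, green}

int(A) = {teal}
cl(A)  = {red, pink, gold, teal, green}
∂A     = {red, pink, gold, green}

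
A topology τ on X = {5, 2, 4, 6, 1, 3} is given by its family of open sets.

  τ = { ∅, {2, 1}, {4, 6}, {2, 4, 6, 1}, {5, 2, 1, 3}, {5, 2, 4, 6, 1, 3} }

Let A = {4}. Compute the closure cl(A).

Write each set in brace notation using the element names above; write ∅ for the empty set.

closure: X∖int(X∖A) = X∖{5, 2, 1, 3} = {4, 6}

{4, 6}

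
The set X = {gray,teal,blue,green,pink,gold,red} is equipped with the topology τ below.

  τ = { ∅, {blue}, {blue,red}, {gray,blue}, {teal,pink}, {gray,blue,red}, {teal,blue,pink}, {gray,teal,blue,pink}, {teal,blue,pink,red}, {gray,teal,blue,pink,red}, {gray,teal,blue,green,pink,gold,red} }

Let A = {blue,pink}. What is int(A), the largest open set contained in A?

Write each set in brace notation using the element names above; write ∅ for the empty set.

{blue}

U open, U⊆A: ∅, {blue}. int(A) = ⋃ = {blue}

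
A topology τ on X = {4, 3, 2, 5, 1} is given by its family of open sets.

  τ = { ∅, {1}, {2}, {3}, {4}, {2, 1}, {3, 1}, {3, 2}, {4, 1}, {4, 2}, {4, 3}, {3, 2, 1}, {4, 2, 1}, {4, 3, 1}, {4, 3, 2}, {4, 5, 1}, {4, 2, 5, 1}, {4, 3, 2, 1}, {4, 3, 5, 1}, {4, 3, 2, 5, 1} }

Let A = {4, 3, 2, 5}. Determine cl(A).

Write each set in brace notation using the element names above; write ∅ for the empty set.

cl via duality: int({1}) = {1}, so X∖{1} = {4, 3, 2, 5}

{4, 3, 2, 5}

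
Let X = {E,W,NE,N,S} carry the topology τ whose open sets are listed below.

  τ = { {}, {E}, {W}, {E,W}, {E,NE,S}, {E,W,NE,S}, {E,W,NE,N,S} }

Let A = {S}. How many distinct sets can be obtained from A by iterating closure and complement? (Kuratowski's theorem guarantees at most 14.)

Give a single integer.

6

cl via duality: int({E,W,NE,N}) = {E,W}, so X∖{E,W} = {NE,N,S}
Write k for closure, c for complement:
  1. A     = {S}
  2. kA    = {NE,N,S}
  3. cA    = {E,W,NE,N}
  4. ckA   = {E,W}
  5. kcA   = {E,W,NE,N,S}
  6. ckcA  = {}
applying k or c yields no new set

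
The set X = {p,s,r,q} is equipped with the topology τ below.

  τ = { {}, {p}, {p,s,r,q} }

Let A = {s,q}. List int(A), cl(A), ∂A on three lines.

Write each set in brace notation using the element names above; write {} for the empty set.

int(A) = {}
cl(A)  = {s,r,q}
∂A     = {s,r,q}

U open, U⊆A: {}. int(A) = ⋃ = {}
X∖A={p,r}, int(X∖A)={p}, hence cl(A)={s,r,q}
∂A: remove int from cl → {s,r,q}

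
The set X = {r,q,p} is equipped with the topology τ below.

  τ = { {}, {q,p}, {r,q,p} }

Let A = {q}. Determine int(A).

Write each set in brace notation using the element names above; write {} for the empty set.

U open, U⊆A: {}. int(A) = ⋃ = {}

{}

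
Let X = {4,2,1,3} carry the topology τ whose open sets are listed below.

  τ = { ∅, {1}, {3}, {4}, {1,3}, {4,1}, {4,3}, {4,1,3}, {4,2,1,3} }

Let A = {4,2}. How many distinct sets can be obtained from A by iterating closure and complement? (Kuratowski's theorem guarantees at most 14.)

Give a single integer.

complement {1,3}; its interior {1,3}; cl(A) = X∖{1,3} = {4,2}
With k = closure, c = complement:
  1. A     = {4,2}
  2. cA    = {1,3}
  3. kcA   = {2,1,3}
  4. ckcA  = {4}
k, c of each give nothing new

4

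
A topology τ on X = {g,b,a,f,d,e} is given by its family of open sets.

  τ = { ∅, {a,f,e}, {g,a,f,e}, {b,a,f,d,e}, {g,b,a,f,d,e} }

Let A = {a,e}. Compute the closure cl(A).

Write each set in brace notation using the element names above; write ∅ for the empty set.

X∖A={g,b,f,d}, int(X∖A)=∅, hence cl(A)={g,b,a,f,d,e}

{g,b,a,f,d,e}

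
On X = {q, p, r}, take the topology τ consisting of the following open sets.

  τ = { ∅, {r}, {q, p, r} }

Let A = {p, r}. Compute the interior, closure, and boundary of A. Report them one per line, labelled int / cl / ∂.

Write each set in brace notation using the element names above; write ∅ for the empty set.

int(A) = {r}
cl(A)  = {q, p, r}
∂A     = {q, p}

interior: largest open inside A is {r} (from ∅, {r})
cl via duality: int({q}) = ∅, so X∖∅ = {q, p, r}
cl∖int = {q, p}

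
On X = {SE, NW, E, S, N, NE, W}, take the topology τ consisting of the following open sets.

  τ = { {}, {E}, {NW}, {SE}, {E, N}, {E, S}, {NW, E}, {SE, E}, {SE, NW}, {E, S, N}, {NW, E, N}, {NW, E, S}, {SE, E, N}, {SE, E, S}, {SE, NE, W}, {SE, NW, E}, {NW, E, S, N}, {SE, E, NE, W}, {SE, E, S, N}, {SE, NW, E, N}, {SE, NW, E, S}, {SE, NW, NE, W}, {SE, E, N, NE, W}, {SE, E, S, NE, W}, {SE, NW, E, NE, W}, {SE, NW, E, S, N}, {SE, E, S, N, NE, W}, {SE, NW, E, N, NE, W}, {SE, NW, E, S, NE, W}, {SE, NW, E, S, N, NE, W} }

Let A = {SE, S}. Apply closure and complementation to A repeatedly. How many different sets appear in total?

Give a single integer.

complement {NW, E, N, NE, W}; its interior {NW, E, N}; cl(A) = X∖{NW, E, N} = {SE, S, NE, W}
With k = closure, c = complement:
  1. A     = {SE, S}
  2. kA    = {SE, S, NE, W}
  3. cA    = {NW, E, N, NE, W}
  4. ckA   = {NW, E, N}
  5. kcA   = {NW, E, S, N, NE, W}
  6. kckA  = {NW, E, S, N}
  7. ckcA  = {SE}
  8. ckckA = {SE, NE, W}
k, c of each give nothing new

8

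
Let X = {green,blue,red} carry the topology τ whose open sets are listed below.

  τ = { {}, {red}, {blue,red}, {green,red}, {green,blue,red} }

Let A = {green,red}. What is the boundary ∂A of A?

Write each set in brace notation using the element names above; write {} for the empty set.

{blue}

interior: largest open inside A is {green,red} (from {}, {red}, {green,red})
cl via duality: int({blue}) = {}, so X∖{} = {green,blue,red}
cl∖int = {blue}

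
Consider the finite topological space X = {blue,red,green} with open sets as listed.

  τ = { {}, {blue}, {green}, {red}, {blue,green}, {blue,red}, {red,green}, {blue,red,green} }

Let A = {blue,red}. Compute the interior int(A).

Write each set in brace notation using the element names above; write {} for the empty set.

{blue,red}

U open, U⊆A: {}, {red}, {blue}, {blue,red}. int(A) = ⋃ = {blue,red}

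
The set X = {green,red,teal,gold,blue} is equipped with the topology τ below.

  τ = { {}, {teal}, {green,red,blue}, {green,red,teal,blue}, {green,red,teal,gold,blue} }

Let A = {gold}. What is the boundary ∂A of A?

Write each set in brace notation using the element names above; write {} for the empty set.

open subsets of A: {}; so int(A) = {}
closure: X∖int(X∖A) = X∖{green,red,teal,blue} = {gold}
∂A = {gold} minus {} = {gold}

{gold}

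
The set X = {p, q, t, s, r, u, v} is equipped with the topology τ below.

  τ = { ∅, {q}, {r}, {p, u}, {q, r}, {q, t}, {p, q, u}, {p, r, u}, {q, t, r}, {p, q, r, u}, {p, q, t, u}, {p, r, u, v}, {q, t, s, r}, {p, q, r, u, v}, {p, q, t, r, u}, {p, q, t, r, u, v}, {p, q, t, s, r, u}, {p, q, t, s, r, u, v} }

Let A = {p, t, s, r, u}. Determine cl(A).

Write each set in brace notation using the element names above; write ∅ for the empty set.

{p, t, s, r, u, v}

cl via duality: int({q, v}) = {q}, so X∖{q} = {p, t, s, r, u, v}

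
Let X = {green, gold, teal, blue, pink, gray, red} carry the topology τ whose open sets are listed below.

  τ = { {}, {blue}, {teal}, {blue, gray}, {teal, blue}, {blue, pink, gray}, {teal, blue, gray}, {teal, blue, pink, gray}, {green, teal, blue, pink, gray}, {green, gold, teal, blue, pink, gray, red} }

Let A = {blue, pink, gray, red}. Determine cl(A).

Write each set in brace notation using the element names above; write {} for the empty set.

complement {green, gold, teal}; its interior {teal}; cl(A) = X∖{teal} = {green, gold, blue, pink, gray, red}

{green, gold, blue, pink, gray, red}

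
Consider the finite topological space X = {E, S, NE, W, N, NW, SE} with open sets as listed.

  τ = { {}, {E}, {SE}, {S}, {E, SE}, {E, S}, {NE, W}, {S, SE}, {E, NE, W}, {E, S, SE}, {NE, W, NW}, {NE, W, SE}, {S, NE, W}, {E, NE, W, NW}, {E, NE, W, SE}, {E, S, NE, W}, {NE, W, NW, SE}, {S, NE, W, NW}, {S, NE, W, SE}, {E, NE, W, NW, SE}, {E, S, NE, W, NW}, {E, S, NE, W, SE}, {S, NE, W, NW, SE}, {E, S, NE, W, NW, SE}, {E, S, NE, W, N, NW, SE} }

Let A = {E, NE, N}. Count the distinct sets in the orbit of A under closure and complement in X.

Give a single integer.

10

closure: X∖int(X∖A) = X∖{S, SE} = {E, NE, W, N, NW}
Let k=closure and c=complement:
  1. A     = {E, NE, N}
  2. kA    = {E, NE, W, N, NW}
  3. cA    = {S, W, NW, SE}
  4. ckA   = {S, SE}
  5. kcA   = {S, NE, W, N, NW, SE}
  6. kckA  = {S, N, SE}
  7. ckcA  = {E}
  8. ckckA = {E, NE, W, NW}
  9. kckcA = {E, N}
  10. ckckcA = {S, NE, W, NW, SE}
— saturated at 10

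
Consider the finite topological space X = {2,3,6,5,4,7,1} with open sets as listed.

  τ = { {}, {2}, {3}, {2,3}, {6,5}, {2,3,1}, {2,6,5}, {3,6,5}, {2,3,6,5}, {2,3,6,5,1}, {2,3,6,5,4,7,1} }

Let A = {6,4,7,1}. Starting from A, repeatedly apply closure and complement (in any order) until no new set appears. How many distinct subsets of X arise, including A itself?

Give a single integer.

closure: X∖int(X∖A) = X∖{2,3} = {6,5,4,7,1}
Let k=closure and c=complement:
  1. A     = {6,4,7,1}
  2. kA    = {6,5,4,7,1}
  3. cA    = {2,3,5}
  4. ckA   = {2,3}
  5. kcA   = {2,3,6,5,4,7,1}
  6. kckA  = {2,3,4,7,1}
  7. ckcA  = {}
  8. ckckA = {6,5}
  9. kckckA = {6,5,4,7}
  10. ckckckA = {2,3,1}
— saturated at 10

10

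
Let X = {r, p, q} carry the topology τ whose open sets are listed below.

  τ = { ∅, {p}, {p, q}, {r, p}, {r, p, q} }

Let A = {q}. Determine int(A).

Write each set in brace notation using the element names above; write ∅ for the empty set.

∅

interior: largest open inside A is ∅ (from ∅)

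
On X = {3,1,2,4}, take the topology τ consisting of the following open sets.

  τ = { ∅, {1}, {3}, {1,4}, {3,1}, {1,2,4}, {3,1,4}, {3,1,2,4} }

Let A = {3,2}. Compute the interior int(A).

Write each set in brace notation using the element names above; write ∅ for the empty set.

{3}

U open, U⊆A: ∅, {3}. int(A) = ⋃ = {3}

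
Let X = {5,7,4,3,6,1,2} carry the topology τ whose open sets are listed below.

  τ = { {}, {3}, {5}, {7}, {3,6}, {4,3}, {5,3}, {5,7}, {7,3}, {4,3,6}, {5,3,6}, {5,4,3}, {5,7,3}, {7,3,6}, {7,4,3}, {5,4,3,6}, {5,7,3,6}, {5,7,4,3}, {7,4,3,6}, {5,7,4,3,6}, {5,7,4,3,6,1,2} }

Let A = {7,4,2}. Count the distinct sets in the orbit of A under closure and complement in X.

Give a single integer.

8

closure: X∖int(X∖A) = X∖{5,3,6} = {7,4,1,2}
Let k=closure and c=complement:
  1. A     = {7,4,2}
  2. kA    = {7,4,1,2}
  3. cA    = {5,3,6,1}
  4. ckA   = {5,3,6}
  5. kcA   = {5,4,3,6,1,2}
  6. ckcA  = {7}
  7. kckcA = {7,1,2}
  8. ckckcA = {5,4,3,6}
— saturated at 8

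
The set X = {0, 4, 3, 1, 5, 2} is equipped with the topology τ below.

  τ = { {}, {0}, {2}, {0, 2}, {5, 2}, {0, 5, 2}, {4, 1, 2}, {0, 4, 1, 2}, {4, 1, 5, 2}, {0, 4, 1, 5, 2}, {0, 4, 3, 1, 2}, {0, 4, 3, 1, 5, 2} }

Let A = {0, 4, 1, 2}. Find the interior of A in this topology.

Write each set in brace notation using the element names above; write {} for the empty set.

U open, U⊆A: {}, {0}, {2}, {0, 2}, {4, 1, 2}, {0, 4, 1, 2}. int(A) = ⋃ = {0, 4, 1, 2}

{0, 4, 1, 2}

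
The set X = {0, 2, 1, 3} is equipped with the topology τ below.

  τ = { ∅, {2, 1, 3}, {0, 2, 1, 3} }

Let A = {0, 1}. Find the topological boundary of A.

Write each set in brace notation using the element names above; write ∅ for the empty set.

{0, 2, 1, 3}

U open, U⊆A: ∅. int(A) = ⋃ = ∅
X∖A={2, 3}, int(X∖A)=∅, hence cl(A)={0, 2, 1, 3}
∂A: remove int from cl → {0, 2, 1, 3}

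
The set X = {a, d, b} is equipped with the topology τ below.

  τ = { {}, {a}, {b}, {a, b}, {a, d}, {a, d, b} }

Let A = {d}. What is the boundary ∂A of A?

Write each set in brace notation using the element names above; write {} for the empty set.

U open, U⊆A: {}. int(A) = ⋃ = {}
X∖A={a, b}, int(X∖A)={a, b}, hence cl(A)={d}
∂A: remove int from cl → {d}

{d}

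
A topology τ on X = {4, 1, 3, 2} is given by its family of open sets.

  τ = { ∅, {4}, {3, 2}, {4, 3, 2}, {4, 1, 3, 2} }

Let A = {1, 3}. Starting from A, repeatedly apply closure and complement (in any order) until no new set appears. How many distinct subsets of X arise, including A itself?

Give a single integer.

8

complement {4, 2}; its interior {4}; cl(A) = X∖{4} = {1, 3, 2}
With k = closure, c = complement:
  1. A     = {1, 3}
  2. kA    = {1, 3, 2}
  3. cA    = {4, 2}
  4. ckA   = {4}
  5. kcA   = {4, 1, 3, 2}
  6. kckA  = {4, 1}
  7. ckcA  = ∅
  8. ckckA = {3, 2}
k, c of each give nothing new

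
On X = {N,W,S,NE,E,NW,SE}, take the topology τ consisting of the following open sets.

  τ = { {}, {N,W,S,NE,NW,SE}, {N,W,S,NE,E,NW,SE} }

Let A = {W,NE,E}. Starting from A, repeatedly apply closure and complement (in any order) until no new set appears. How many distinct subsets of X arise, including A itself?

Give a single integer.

4

complement {N,S,NW,SE}; its interior {}; cl(A) = X∖{} = {N,W,S,NE,E,NW,SE}
With k = closure, c = complement:
  1. A     = {W,NE,E}
  2. kA    = {N,W,S,NE,E,NW,SE}
  3. cA    = {N,S,NW,SE}
  4. ckA   = {}
k, c of each give nothing new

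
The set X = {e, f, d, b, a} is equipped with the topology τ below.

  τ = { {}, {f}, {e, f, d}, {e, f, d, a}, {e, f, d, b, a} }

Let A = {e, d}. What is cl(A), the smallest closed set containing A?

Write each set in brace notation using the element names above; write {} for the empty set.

{e, d, b, a}

cl via duality: int({f, b, a}) = {f}, so X∖{f} = {e, d, b, a}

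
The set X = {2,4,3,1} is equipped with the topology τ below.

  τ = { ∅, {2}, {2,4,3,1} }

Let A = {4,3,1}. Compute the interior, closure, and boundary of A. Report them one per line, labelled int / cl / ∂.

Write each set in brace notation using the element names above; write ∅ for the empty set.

open subsets of A: ∅; so int(A) = ∅
closure: X∖int(X∖A) = X∖{2} = {4,3,1}
∂A = {4,3,1} minus ∅ = {4,3,1}

int(A) = ∅
cl(A)  = {4,3,1}
∂A     = {4,3,1}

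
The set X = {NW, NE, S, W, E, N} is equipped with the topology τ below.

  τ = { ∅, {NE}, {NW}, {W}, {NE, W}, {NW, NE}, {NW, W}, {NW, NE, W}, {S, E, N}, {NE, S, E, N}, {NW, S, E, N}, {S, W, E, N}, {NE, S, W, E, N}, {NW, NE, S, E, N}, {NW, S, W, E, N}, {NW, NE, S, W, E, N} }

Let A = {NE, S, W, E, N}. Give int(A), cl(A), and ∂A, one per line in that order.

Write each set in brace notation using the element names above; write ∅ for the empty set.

int(A) = {NE, S, W, E, N}
cl(A)  = {NE, S, W, E, N}
∂A     = ∅

open subsets of A: ∅, {NE}, {W}, {NE, W}, {S, E, N}, {NE, S, E, N}, {S, W, E, N}, {NE, S, W, E, N}; so int(A) = {NE, S, W, E, N}
closure: X∖int(X∖A) = X∖{NW} = {NE, S, W, E, N}
∂A = {NE, S, W, E, N} minus {NE, S, W, E, N} = ∅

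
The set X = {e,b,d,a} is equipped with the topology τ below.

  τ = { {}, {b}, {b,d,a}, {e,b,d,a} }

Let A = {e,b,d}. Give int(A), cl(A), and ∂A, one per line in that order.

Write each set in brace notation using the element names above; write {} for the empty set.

int(A) = {b}
cl(A)  = {e,b,d,a}
∂A     = {e,d,a}

open subsets of A: {}, {b}; so int(A) = {b}
closure: X∖int(X∖A) = X∖{} = {e,b,d,a}
∂A = {e,b,d,a} minus {b} = {e,d,a}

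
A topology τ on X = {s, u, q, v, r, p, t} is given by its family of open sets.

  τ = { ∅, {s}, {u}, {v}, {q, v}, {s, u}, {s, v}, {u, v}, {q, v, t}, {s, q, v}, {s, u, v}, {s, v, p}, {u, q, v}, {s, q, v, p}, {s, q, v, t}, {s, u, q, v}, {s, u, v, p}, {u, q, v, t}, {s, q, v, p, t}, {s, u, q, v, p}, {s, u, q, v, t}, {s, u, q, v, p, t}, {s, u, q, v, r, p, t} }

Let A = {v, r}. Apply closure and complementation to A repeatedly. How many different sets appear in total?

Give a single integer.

8

closure: X∖int(X∖A) = X∖{s, u} = {q, v, r, p, t}
Let k=closure and c=complement:
  1. A     = {v, r}
  2. kA    = {q, v, r, p, t}
  3. cA    = {s, u, q, p, t}
  4. ckA   = {s, u}
  5. kcA   = {s, u, q, r, p, t}
  6. kckA  = {s, u, r, p}
  7. ckcA  = {v}
  8. ckckA = {q, v, t}
— saturated at 8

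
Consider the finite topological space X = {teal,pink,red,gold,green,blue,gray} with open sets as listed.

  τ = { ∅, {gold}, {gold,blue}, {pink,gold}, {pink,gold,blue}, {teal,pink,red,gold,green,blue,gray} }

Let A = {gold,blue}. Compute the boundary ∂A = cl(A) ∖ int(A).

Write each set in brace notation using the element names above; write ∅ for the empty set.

opens ⊆ A: ∅, {gold}, {gold,blue}; union → int = {gold,blue}
complement {teal,pink,red,green,gray}; its interior ∅; cl(A) = X∖∅ = {teal,pink,red,gold,green,blue,gray}
boundary = {teal,pink,red,gold,green,blue,gray} ∖ {gold,blue} = {teal,pink,red,green,gray}

{teal,pink,red,green,gray}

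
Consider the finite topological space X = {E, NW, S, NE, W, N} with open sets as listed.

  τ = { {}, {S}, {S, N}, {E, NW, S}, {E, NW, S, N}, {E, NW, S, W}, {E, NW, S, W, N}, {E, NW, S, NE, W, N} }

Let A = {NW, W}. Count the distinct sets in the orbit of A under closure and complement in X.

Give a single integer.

6

X∖A={E, S, NE, N}, int(X∖A)={S, N}, hence cl(A)={E, NW, NE, W}
Orbit (k=closure, c=complement):
  1. A     = {NW, W}
  2. kA    = {E, NW, NE, W}
  3. cA    = {E, S, NE, N}
  4. ckA   = {S, N}
  5. kcA   = {E, NW, S, NE, W, N}
  6. ckcA  = {}
(closed under both — stop)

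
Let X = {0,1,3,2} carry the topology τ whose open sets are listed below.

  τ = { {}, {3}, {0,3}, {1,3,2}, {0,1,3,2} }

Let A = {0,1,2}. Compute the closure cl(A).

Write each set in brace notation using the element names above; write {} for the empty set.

X∖A={3}, int(X∖A)={3}, hence cl(A)={0,1,2}

{0,1,2}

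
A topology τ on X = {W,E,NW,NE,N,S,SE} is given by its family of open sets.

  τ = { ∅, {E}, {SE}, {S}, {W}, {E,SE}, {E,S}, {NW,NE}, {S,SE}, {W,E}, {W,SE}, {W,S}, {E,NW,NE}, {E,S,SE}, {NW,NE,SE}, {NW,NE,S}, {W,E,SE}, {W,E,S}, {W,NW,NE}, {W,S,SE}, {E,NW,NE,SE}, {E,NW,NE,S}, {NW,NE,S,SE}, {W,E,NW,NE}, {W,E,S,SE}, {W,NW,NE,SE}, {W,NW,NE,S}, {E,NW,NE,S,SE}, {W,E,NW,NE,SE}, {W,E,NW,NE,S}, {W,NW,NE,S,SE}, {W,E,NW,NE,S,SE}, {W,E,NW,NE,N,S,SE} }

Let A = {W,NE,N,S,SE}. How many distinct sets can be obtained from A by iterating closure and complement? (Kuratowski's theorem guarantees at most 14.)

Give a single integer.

closure: X∖int(X∖A) = X∖{E} = {W,NW,NE,N,S,SE}
Let k=closure and c=complement:
  1. A     = {W,NE,N,S,SE}
  2. kA    = {W,NW,NE,N,S,SE}
  3. cA    = {E,NW}
  4. ckA   = {E}
  5. kcA   = {E,NW,NE,N}
  6. kckA  = {E,N}
  7. ckcA  = {W,S,SE}
  8. ckckA = {W,NW,NE,S,SE}
  9. kckcA = {W,N,S,SE}
  10. ckckcA = {E,NW,NE}
— saturated at 10

10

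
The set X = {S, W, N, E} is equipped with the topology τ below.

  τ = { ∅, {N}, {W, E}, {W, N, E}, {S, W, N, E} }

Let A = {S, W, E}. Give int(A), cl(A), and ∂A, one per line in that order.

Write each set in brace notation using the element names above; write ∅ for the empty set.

int(A) = {W, E}
cl(A)  = {S, W, E}
∂A     = {S}

U open, U⊆A: ∅, {W, E}. int(A) = ⋃ = {W, E}
X∖A={N}, int(X∖A)={N}, hence cl(A)={S, W, E}
∂A: remove int from cl → {S}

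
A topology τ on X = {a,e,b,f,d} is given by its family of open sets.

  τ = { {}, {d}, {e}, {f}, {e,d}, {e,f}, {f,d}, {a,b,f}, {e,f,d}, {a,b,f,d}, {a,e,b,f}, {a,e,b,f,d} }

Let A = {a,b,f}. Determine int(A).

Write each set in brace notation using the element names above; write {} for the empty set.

interior: largest open inside A is {a,b,f} (from {}, {f}, {a,b,f})

{a,b,f}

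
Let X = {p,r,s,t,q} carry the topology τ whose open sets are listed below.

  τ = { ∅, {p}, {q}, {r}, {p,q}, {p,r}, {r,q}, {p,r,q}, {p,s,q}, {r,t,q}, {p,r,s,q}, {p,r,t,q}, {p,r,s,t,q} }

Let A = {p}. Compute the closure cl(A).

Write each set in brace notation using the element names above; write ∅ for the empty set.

{p,s}

cl via duality: int({r,s,t,q}) = {r,t,q}, so X∖{r,t,q} = {p,s}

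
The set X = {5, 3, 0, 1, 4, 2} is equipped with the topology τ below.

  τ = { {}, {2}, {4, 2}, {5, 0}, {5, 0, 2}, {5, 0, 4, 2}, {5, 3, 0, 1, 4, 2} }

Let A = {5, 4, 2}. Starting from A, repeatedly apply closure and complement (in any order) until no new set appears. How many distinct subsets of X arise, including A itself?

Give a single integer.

8

cl via duality: int({3, 0, 1}) = {}, so X∖{} = {5, 3, 0, 1, 4, 2}
Write k for closure, c for complement:
  1. A     = {5, 4, 2}
  2. kA    = {5, 3, 0, 1, 4, 2}
  3. cA    = {3, 0, 1}
  4. ckA   = {}
  5. kcA   = {5, 3, 0, 1}
  6. ckcA  = {4, 2}
  7. kckcA = {3, 1, 4, 2}
  8. ckckcA = {5, 0}
applying k or c yields no new set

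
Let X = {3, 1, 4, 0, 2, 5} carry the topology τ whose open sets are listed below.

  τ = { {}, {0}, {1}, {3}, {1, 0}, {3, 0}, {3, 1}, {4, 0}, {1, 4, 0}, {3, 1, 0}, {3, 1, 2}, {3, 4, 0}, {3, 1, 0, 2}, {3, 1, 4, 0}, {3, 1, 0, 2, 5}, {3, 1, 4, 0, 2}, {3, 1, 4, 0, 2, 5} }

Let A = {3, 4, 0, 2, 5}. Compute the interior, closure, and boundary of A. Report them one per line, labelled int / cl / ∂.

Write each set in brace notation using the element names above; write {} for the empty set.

int(A) = {3, 4, 0}
cl(A)  = {3, 4, 0, 2, 5}
∂A     = {2, 5}

open subsets of A: {}, {0}, {3}, {4, 0}, {3, 0}, {3, 4, 0}; so int(A) = {3, 4, 0}
closure: X∖int(X∖A) = X∖{1} = {3, 4, 0, 2, 5}
∂A = {3, 4, 0, 2, 5} minus {3, 4, 0} = {2, 5}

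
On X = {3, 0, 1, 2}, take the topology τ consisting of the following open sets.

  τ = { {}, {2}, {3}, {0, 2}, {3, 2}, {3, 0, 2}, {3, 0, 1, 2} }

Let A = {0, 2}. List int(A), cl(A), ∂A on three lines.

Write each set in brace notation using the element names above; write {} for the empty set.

opens ⊆ A: {}, {2}, {0, 2}; union → int = {0, 2}
complement {3, 1}; its interior {3}; cl(A) = X∖{3} = {0, 1, 2}
boundary = {0, 1, 2} ∖ {0, 2} = {1}

int(A) = {0, 2}
cl(A)  = {0, 1, 2}
∂A     = {1}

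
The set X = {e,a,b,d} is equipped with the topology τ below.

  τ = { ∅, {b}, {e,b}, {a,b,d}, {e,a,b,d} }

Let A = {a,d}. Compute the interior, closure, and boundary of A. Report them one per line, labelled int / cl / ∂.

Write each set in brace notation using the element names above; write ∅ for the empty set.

U open, U⊆A: ∅. int(A) = ⋃ = ∅
X∖A={e,b}, int(X∖A)={e,b}, hence cl(A)={a,d}
∂A: remove int from cl → {a,d}

int(A) = ∅
cl(A)  = {a,d}
∂A     = {a,d}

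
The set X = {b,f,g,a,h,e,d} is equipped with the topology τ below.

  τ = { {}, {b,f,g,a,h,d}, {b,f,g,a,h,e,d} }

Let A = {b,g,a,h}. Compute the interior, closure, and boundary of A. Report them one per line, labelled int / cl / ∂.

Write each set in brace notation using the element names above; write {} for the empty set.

int(A) = {}
cl(A)  = {b,f,g,a,h,e,d}
∂A     = {b,f,g,a,h,e,d}

interior: largest open inside A is {} (from {})
cl via duality: int({f,e,d}) = {}, so X∖{} = {b,f,g,a,h,e,d}
cl∖int = {b,f,g,a,h,e,d}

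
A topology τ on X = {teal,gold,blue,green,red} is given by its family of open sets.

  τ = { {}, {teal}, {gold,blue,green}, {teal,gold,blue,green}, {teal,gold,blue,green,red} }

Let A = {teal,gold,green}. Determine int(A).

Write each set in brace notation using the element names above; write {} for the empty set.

{teal}

interior: largest open inside A is {teal} (from {}, {teal})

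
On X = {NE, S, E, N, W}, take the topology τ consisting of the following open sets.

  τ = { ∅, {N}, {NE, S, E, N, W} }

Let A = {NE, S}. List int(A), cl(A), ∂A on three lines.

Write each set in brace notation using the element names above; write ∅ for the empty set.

interior: largest open inside A is ∅ (from ∅)
cl via duality: int({E, N, W}) = {N}, so X∖{N} = {NE, S, E, W}
cl∖int = {NE, S, E, W}

int(A) = ∅
cl(A)  = {NE, S, E, W}
∂A     = {NE, S, E, W}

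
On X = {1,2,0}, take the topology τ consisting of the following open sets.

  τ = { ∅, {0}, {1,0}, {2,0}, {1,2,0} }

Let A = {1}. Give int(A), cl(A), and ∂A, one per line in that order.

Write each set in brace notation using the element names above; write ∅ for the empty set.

int(A) = ∅
cl(A)  = {1}
∂A     = {1}

interior: largest open inside A is ∅ (from ∅)
cl via duality: int({2,0}) = {2,0}, so X∖{2,0} = {1}
cl∖int = {1}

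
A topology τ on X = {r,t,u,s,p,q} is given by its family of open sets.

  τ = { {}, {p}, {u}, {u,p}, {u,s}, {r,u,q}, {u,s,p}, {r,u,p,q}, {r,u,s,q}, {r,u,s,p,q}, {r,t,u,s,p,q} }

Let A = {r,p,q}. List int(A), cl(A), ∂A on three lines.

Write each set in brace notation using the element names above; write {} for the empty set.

int(A) = {p}
cl(A)  = {r,t,p,q}
∂A     = {r,t,q}

opens ⊆ A: {}, {p}; union → int = {p}
complement {t,u,s}; its interior {u,s}; cl(A) = X∖{u,s} = {r,t,p,q}
boundary = {r,t,p,q} ∖ {p} = {r,t,q}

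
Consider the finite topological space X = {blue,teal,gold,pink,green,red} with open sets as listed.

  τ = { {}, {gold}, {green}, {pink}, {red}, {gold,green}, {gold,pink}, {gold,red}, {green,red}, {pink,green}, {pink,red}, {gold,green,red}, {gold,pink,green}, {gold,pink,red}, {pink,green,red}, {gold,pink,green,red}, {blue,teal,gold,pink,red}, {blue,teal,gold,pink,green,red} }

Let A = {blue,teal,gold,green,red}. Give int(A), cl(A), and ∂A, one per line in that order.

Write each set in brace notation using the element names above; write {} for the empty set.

int(A) = {gold,green,red}
cl(A)  = {blue,teal,gold,green,red}
∂A     = {blue,teal}

interior: largest open inside A is {gold,green,red} (from {}, {gold}, {green}, {red}, {gold,green}, {gold,red}, {green,red}, {gold,green,red})
cl via duality: int({pink}) = {pink}, so X∖{pink} = {blue,teal,gold,green,red}
cl∖int = {blue,teal}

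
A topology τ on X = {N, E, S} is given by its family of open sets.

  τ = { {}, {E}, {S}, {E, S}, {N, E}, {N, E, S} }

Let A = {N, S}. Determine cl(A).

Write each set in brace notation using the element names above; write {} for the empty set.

closure: X∖int(X∖A) = X∖{E} = {N, S}

{N, S}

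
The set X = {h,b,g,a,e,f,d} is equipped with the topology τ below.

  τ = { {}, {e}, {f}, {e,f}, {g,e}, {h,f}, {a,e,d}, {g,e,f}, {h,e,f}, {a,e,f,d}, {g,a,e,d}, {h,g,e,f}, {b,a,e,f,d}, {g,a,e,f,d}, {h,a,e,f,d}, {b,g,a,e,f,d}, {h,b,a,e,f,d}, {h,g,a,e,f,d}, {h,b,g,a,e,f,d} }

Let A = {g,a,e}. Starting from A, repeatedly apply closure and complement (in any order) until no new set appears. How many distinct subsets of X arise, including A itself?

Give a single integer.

8

complement {h,b,f,d}; its interior {h,f}; cl(A) = X∖{h,f} = {b,g,a,e,d}
With k = closure, c = complement:
  1. A     = {g,a,e}
  2. kA    = {b,g,a,e,d}
  3. cA    = {h,b,f,d}
  4. ckA   = {h,f}
  5. kcA   = {h,b,a,f,d}
  6. kckA  = {h,b,f}
  7. ckcA  = {g,e}
  8. ckckA = {g,a,e,d}
k, c of each give nothing new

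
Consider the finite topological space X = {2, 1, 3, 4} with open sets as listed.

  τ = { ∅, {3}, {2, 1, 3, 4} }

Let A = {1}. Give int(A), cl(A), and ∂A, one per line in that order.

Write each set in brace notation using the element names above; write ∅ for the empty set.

open subsets of A: ∅; so int(A) = ∅
closure: X∖int(X∖A) = X∖{3} = {2, 1, 4}
∂A = {2, 1, 4} minus ∅ = {2, 1, 4}

int(A) = ∅
cl(A)  = {2, 1, 4}
∂A     = {2, 1, 4}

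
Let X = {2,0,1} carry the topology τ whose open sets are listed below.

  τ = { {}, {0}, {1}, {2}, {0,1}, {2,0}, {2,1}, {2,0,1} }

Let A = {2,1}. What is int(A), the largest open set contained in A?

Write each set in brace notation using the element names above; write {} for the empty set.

open subsets of A: {}, {2}, {1}, {2,1}; so int(A) = {2,1}

{2,1}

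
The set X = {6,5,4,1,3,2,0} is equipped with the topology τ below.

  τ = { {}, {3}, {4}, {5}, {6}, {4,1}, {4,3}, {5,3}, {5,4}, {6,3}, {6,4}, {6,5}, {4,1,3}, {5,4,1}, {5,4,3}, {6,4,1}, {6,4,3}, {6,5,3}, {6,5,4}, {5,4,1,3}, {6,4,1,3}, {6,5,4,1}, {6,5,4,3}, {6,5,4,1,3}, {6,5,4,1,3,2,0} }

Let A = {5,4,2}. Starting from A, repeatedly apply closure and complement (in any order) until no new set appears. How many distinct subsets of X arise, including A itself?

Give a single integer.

8

X∖A={6,1,3,0}, int(X∖A)={6,3}, hence cl(A)={5,4,1,2,0}
Orbit (k=closure, c=complement):
  1. A     = {5,4,2}
  2. kA    = {5,4,1,2,0}
  3. cA    = {6,1,3,0}
  4. ckA   = {6,3}
  5. kcA   = {6,1,3,2,0}
  6. kckA  = {6,3,2,0}
  7. ckcA  = {5,4}
  8. ckckA = {5,4,1}
(closed under both — stop)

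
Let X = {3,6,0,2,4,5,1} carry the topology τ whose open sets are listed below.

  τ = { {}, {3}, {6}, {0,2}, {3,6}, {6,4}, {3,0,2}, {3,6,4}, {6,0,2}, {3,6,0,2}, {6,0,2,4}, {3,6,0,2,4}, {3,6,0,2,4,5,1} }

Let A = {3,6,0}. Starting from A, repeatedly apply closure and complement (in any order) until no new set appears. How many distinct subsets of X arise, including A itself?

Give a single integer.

cl via duality: int({2,4,5,1}) = {}, so X∖{} = {3,6,0,2,4,5,1}
Write k for closure, c for complement:
  1. A     = {3,6,0}
  2. kA    = {3,6,0,2,4,5,1}
  3. cA    = {2,4,5,1}
  4. ckA   = {}
  5. kcA   = {0,2,4,5,1}
  6. ckcA  = {3,6}
  7. kckcA = {3,6,4,5,1}
  8. ckckcA = {0,2}
  9. kckckcA = {0,2,5,1}
  10. ckckckcA = {3,6,4}
applying k or c yields no new set

10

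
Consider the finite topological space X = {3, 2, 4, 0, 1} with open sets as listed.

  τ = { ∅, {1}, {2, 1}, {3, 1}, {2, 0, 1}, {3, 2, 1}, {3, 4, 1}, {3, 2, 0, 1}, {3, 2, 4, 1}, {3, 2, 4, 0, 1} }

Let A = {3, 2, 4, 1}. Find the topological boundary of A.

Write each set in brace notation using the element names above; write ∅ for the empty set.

{0}

U open, U⊆A: ∅, {1}, {2, 1}, {3, 1}, {3, 4, 1}, {3, 2, 1}, {3, 2, 4, 1}. int(A) = ⋃ = {3, 2, 4, 1}
X∖A={0}, int(X∖A)=∅, hence cl(A)={3, 2, 4, 0, 1}
∂A: remove int from cl → {0}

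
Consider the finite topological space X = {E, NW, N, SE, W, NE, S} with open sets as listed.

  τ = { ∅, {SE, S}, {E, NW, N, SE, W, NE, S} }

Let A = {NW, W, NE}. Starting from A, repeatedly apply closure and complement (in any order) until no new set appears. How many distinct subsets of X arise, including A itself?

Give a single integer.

6

cl via duality: int({E, N, SE, S}) = {SE, S}, so X∖{SE, S} = {E, NW, N, W, NE}
Write k for closure, c for complement:
  1. A     = {NW, W, NE}
  2. kA    = {E, NW, N, W, NE}
  3. cA    = {E, N, SE, S}
  4. ckA   = {SE, S}
  5. kcA   = {E, NW, N, SE, W, NE, S}
  6. ckcA  = ∅
applying k or c yields no new set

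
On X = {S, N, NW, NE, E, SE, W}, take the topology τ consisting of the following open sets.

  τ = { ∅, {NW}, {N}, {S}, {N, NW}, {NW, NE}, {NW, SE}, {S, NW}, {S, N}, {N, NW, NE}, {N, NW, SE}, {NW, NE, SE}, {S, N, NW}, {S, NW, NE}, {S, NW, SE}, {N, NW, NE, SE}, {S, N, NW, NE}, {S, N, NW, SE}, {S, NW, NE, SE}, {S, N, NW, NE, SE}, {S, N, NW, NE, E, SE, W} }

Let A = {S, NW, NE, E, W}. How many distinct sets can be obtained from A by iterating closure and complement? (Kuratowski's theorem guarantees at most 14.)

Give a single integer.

X∖A={N, SE}, int(X∖A)={N}, hence cl(A)={S, NW, NE, E, SE, W}
Orbit (k=closure, c=complement):
  1. A     = {S, NW, NE, E, W}
  2. kA    = {S, NW, NE, E, SE, W}
  3. cA    = {N, SE}
  4. ckA   = {N}
  5. kcA   = {N, E, SE, W}
  6. kckA  = {N, E, W}
  7. ckcA  = {S, NW, NE}
  8. ckckA = {S, NW, NE, SE}
(closed under both — stop)

8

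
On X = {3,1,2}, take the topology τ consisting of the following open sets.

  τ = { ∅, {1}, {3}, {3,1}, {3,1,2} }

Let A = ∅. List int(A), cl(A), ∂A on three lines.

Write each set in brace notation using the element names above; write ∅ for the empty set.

interior: largest open inside A is ∅ (from ∅)
cl via duality: int({3,1,2}) = {3,1,2}, so X∖{3,1,2} = ∅
cl∖int = ∅

int(A) = ∅
cl(A)  = ∅
∂A     = ∅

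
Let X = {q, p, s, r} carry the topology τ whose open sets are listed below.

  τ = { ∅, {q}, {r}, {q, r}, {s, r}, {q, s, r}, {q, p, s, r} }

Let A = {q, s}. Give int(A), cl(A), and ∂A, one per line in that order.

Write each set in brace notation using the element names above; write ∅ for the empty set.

int(A) = {q}
cl(A)  = {q, p, s}
∂A     = {p, s}

opens ⊆ A: ∅, {q}; union → int = {q}
complement {p, r}; its interior {r}; cl(A) = X∖{r} = {q, p, s}
boundary = {q, p, s} ∖ {q} = {p, s}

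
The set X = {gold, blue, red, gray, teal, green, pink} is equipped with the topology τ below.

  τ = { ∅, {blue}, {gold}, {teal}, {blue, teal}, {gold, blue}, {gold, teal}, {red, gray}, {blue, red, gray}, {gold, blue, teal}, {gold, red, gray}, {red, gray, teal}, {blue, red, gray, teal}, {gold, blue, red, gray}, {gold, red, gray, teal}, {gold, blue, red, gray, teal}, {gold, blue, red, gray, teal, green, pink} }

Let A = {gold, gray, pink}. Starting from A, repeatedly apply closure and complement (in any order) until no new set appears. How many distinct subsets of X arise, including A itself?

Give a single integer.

closure: X∖int(X∖A) = X∖{blue, teal} = {gold, red, gray, green, pink}
Let k=closure and c=complement:
  1. A     = {gold, gray, pink}
  2. kA    = {gold, red, gray, green, pink}
  3. cA    = {blue, red, teal, green}
  4. ckA   = {blue, teal}
  5. kcA   = {blue, red, gray, teal, green, pink}
  6. kckA  = {blue, teal, green, pink}
  7. ckcA  = {gold}
  8. ckckA = {gold, red, gray}
  9. kckcA = {gold, green, pink}
  10. ckckcA = {blue, red, gray, teal}
— saturated at 10

10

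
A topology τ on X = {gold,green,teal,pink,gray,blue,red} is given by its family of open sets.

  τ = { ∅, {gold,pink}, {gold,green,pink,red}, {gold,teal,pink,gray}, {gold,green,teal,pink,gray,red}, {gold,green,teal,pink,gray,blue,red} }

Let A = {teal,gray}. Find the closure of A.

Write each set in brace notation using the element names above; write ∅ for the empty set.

cl via duality: int({gold,green,pink,blue,red}) = {gold,green,pink,red}, so X∖{gold,green,pink,red} = {teal,gray,blue}

{teal,gray,blue}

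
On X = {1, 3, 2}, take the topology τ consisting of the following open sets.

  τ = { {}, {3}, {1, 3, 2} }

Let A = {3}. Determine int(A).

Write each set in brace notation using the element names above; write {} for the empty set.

open subsets of A: {}, {3}; so int(A) = {3}

{3}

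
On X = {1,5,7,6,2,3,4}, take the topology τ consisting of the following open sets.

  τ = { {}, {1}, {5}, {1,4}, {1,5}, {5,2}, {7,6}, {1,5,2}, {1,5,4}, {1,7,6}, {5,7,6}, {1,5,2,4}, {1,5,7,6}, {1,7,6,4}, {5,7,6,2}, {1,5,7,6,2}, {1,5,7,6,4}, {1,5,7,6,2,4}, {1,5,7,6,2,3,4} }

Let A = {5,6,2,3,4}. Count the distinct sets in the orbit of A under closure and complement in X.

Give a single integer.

12

complement {1,7}; its interior {1}; cl(A) = X∖{1} = {5,7,6,2,3,4}
With k = closure, c = complement:
  1. A     = {5,6,2,3,4}
  2. kA    = {5,7,6,2,3,4}
  3. cA    = {1,7}
  4. ckA   = {1}
  5. kcA   = {1,7,6,3,4}
  6. kckA  = {1,3,4}
  7. ckcA  = {5,2}
  8. ckckA = {5,7,6,2}
  9. kckcA = {5,2,3}
  10. kckckA = {5,7,6,2,3}
  11. ckckcA = {1,7,6,4}
  12. ckckckA = {1,4}
k, c of each give nothing new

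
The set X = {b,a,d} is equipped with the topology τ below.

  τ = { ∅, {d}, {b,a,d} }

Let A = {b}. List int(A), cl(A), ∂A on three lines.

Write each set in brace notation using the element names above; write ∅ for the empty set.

int(A) = ∅
cl(A)  = {b,a}
∂A     = {b,a}

U open, U⊆A: ∅. int(A) = ⋃ = ∅
X∖A={a,d}, int(X∖A)={d}, hence cl(A)={b,a}
∂A: remove int from cl → {b,a}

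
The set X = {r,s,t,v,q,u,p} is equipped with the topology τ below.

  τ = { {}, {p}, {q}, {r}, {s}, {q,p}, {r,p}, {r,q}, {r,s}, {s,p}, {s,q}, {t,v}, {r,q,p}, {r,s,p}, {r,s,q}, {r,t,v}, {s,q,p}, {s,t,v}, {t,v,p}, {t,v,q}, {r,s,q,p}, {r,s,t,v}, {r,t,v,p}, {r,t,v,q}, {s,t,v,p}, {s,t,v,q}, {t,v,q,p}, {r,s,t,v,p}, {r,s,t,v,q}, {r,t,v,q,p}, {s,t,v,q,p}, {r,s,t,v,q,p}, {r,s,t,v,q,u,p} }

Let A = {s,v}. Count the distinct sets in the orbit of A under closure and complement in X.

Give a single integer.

10

X∖A={r,t,q,u,p}, int(X∖A)={r,q,p}, hence cl(A)={s,t,v,u}
Orbit (k=closure, c=complement):
  1. A     = {s,v}
  2. kA    = {s,t,v,u}
  3. cA    = {r,t,q,u,p}
  4. ckA   = {r,q,p}
  5. kcA   = {r,t,v,q,u,p}
  6. kckA  = {r,q,u,p}
  7. ckcA  = {s}
  8. ckckA = {s,t,v}
  9. kckcA = {s,u}
  10. ckckcA = {r,t,v,q,p}
(closed under both — stop)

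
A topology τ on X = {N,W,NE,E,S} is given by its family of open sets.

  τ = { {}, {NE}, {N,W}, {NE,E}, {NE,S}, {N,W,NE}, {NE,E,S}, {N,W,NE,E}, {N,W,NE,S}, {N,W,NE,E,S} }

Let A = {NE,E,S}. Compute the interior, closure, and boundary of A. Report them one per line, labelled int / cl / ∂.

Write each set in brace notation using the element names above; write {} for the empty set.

int(A) = {NE,E,S}
cl(A)  = {NE,E,S}
∂A     = {}

interior: largest open inside A is {NE,E,S} (from {}, {NE}, {NE,S}, {NE,E}, {NE,E,S})
cl via duality: int({N,W}) = {N,W}, so X∖{N,W} = {NE,E,S}
cl∖int = {}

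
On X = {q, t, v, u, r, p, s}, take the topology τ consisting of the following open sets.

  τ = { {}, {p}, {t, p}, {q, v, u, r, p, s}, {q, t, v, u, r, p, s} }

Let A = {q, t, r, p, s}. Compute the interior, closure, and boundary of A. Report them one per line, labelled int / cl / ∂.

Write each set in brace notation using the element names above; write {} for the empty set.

U open, U⊆A: {}, {p}, {t, p}. int(A) = ⋃ = {t, p}
X∖A={v, u}, int(X∖A)={}, hence cl(A)={q, t, v, u, r, p, s}
∂A: remove int from cl → {q, v, u, r, s}

int(A) = {t, p}
cl(A)  = {q, t, v, u, r, p, s}
∂A     = {q, v, u, r, s}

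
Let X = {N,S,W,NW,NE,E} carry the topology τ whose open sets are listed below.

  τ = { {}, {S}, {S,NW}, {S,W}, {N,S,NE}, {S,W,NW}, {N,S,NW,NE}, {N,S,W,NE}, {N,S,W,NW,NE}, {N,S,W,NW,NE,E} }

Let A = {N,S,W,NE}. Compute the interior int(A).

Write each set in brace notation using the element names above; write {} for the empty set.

{N,S,W,NE}

open subsets of A: {}, {S}, {S,W}, {N,S,NE}, {N,S,W,NE}; so int(A) = {N,S,W,NE}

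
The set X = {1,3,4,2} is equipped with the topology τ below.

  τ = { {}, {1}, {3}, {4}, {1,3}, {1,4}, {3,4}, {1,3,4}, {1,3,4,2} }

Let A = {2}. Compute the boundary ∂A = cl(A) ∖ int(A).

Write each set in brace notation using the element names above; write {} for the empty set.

{2}

opens ⊆ A: {}; union → int = {}
complement {1,3,4}; its interior {1,3,4}; cl(A) = X∖{1,3,4} = {2}
boundary = {2} ∖ {} = {2}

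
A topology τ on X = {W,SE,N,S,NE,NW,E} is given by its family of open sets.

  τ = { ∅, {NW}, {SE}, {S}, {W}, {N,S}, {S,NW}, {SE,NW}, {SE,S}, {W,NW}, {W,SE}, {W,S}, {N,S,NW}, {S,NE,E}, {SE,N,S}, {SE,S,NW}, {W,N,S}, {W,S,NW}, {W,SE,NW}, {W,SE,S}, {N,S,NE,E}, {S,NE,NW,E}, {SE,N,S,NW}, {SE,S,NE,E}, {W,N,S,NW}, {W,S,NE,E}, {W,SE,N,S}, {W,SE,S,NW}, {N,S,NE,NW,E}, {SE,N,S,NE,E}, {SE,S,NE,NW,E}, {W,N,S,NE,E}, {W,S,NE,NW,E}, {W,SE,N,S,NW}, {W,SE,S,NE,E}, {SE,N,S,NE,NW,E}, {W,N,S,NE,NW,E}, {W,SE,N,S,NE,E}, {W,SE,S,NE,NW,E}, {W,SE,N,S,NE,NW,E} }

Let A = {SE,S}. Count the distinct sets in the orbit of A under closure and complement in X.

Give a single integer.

complement {W,N,NE,NW,E}; its interior {W,NW}; cl(A) = X∖{W,NW} = {SE,N,S,NE,E}
With k = closure, c = complement:
  1. A     = {SE,S}
  2. kA    = {SE,N,S,NE,E}
  3. cA    = {W,N,NE,NW,E}
  4. ckA   = {W,NW}
k, c of each give nothing new

4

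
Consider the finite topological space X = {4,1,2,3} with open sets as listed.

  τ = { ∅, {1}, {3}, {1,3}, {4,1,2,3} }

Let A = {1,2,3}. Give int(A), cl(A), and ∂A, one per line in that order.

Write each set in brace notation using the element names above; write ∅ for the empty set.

opens ⊆ A: ∅, {3}, {1}, {1,3}; union → int = {1,3}
complement {4}; its interior ∅; cl(A) = X∖∅ = {4,1,2,3}
boundary = {4,1,2,3} ∖ {1,3} = {4,2}

int(A) = {1,3}
cl(A)  = {4,1,2,3}
∂A     = {4,2}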